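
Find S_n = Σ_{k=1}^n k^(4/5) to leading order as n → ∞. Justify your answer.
S_n ~ (5/9) · n^(9/5)

Integral comparison: Σ_{k=1}^n k^(4/5) = ∫_0^n x^(4/5) dx + O(n^(4/5)). The integral is n^(1 + 4/5) / (1 + 4/5) = n^((4+5)/5) / ((4+5)/5) = (5/9) · n^(9/5).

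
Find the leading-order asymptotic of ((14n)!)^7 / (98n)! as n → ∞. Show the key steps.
((14n)!)^7/(98n)! ~ ((2π·14n)^(6/2) / sqrt(7)) · 7^(−7·14n)  →  0

Write N = 14n. Stirling: N! ~ sqrt(2π N)(N/e)^N and (7N)! ~ sqrt(2π·7N)·(7N/e)^(7N).
  (N!)^7/(7N)! ~ (2π N)^(7/2) (N/e)^(7N) / [sqrt(2π·7N) (7N/e)^(7N)]
     = (2π N)^(7/2) / sqrt(2π·7N) · (N/(7N))^(7N)
     = (2π N)^((7−1)/2) / sqrt(7) · 7^(−7N).
Since 7^7 > 1, the factor 7^(−7N) decays exponentially, so the ratio → 0. Substituting N = 14n gives the stated form.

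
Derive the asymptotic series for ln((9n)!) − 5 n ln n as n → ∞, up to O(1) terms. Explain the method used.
ln((9n)!) − 5 n ln n = 4 n ln n + 9(ln 9 − 1) n + (1/2) ln(2π·9n) + O(1/n)

Stirling: ln((9n)!) = 9n ln(9n) − 9n + (1/2) ln(2π·9n) + O(1/n).
Expand 9n ln(9n) = 9n (ln n + ln 9) = 9n ln n + 9n ln 9.
Subtract 5n ln n: leading term is (9 − 5) n ln n = 4 n ln n. The next term is 9n ln 9 − 9n = 9(ln 9 − 1) n. Then the (1/2) ln(2π·9n) correction.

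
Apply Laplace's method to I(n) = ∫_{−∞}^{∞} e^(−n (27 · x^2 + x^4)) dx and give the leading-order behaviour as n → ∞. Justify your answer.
I(n) ~ sqrt(π/(27n))

φ(x) = 27 · x^2 + x^4 has its unique global minimum at x* = 0 (since φ'(x) = 54x + 4x^3 = 0 only at x = 0 for real x with both coefficients positive, and φ → ∞ as |x| → ∞). At x* = 0, φ(0) = 0 and φ''(0) = 54. Laplace's method then gives
  I(n) ~ sqrt(2π / (n · φ''(0))) · e^(−n φ(0)) = sqrt(2π / (54n)) = sqrt(π/(27n)).
The x^4 term contributes only at subleading order (an O(1/n) relative correction).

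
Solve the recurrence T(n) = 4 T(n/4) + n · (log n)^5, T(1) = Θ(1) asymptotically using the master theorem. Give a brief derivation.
T(n) = Θ(n · (log n)^6)

Here log_4 4 = 1 and f(n) = n · (log n)^5 = Θ(n^(log_4 4) · (log n)^5). This is the extended Case 2 of the master theorem (f matches the critical exponent up to log factors), giving T(n) = Θ(n^(log_4 4) · (log n)^(5+1)) = Θ(n · (log n)^6).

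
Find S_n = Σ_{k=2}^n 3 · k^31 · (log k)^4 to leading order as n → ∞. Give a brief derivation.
S_n ~ 3 · n^32 · (log n)^4 / 32

By integral comparison, S_n = ∫_1^n 3 · x^31 · (log x)^4 dx + O(n^31 · (log n)^4). For the integral, the leading term of ∫_1^n x^31 (log x)^4 dx is n^32/32 · (log n)^4 (by repeated integration by parts; each step lowers the log-exponent and produces a relatively O(1/log n) correction). Hence S_n ~ 3 · n^32 · (log n)^4 / 32.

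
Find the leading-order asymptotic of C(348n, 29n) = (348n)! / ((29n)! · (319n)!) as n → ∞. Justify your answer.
C(348n, 29n) ~ (8916100448256/285311670611)^(29n) · sqrt(6/(11π·29n))

Write N = 29n. Apply Stirling to each factorial:
  (12N)! ~ sqrt(2π·12N) · (12N/e)^(12N),
  N! ~ sqrt(2π N) · (N/e)^N,
  (11N)! ~ sqrt(2π·11N) · (11N/e)^(11N).
The exponential factors combine to (12N)^(12N) / (N^N · (11N)^(11N)) = 12^(12N)/11^(11N) = (12^12/11^11)^N = (8916100448256/285311670611)^N.
The square-root prefactors combine to sqrt(2π·12N) / (sqrt(2π N)·sqrt(2π·11N)) = sqrt(12 / (2π·11·N)) = sqrt(6/(11π·29n)).
Substituting N = 29n: C(348n, 29n) ~ (8916100448256/285311670611)^(29n) · sqrt(6/(11π·29n)).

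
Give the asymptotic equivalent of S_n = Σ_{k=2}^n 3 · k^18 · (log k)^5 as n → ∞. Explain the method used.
S_n ~ 3 · n^19 · (log n)^5 / 19

By integral comparison, S_n = ∫_1^n 3 · x^18 · (log x)^5 dx + O(n^18 · (log n)^5). For the integral, the leading term of ∫_1^n x^18 (log x)^5 dx is n^19/19 · (log n)^5 (by repeated integration by parts; each step lowers the log-exponent and produces a relatively O(1/log n) correction). Hence S_n ~ 3 · n^19 · (log n)^5 / 19.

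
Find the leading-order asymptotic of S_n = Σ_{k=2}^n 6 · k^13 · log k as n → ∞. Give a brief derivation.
S_n ~ 3 · n^14 log n / 7 − 3 · n^14 / 98

By integral comparison, S_n = ∫_1^n 6 · x^13 · log x dx + O(n^13 · log n). For the integral, ∫ x^13 log x dx = n^14 log n / 14 − n^14/196 (integration by parts). Hence S_n ~ 3 · n^14 log n / 7 − 3 · n^14 / 98.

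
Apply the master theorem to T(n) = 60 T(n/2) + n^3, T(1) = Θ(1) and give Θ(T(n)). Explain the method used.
T(n) = Θ(n^(log_2 60))

Master theorem: compare f(n) = n^3 to n^(log_2 60) where log_2 60 ≈ 5.907. Since 3 < log_2 60, we have f(n) = O(n^(log_2 60 − ε)) for some ε > 0 — Case 1. Hence T(n) = Θ(n^(log_2 60)).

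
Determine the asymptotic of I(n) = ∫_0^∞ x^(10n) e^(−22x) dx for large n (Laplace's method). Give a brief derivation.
I(n) ~ (sqrt(2π·10n) / 22) · (10n/(22e))^(10n)

Write the integrand as exp(10n ln x − 22x) and set f(x) = 10n ln x − 22x. Then f'(x) = 10n/x − 22 = 0 at x* = 10n/22, and f''(x*) = −10n/x*^2 = −22^2/(10n). Laplace's method (interior maximum) gives
  I(n) ~ e^(f(x*)) · sqrt(2π / |f''(x*)|)
        = exp(10n ln(10n/22) − 10n) · sqrt(2π · 10n / 22^2)
        = (10n/22)^(10n) e^(−10n) · sqrt(2π·10n) / 22
        = (sqrt(2π·10n) / 22) · (10n/(22e))^(10n).
This matches Γ(10n+1)/22^(10n+1) with Stirling applied to Γ.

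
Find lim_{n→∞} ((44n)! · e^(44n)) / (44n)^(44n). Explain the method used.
lim = ∞

Stirling: (44n)! ~ sqrt(2π·44n) · (44n/e)^(44n). Hence
  (44n)! · e^(44n) / (44n)^(44n) ~ sqrt(2π·44n) = sqrt(2π·44) · sqrt(n) → ∞.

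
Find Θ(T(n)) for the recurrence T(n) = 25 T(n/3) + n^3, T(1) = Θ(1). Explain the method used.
T(n) = Θ(n^3)

log_3 25 ≈ 2.930. f(n) = n^3 dominates n^(log_3 25) since 3 > 2.930, and the regularity condition a·f(n/b) = 25·(n/3)^3 = (25/27)·n^3 ≤ c·f(n) holds with c = 25/27 ≈ 0.926 < 1. So this is Case 3: T(n) = Θ(f(n)) = Θ(n^3).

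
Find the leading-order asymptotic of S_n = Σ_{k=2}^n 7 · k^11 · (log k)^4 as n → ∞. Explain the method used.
S_n ~ 7 · n^12 · (log n)^4 / 12

By integral comparison, S_n = ∫_1^n 7 · x^11 · (log x)^4 dx + O(n^11 · (log n)^4). For the integral, the leading term of ∫_1^n x^11 (log x)^4 dx is n^12/12 · (log n)^4 (by repeated integration by parts; each step lowers the log-exponent and produces a relatively O(1/log n) correction). Hence S_n ~ 7 · n^12 · (log n)^4 / 12.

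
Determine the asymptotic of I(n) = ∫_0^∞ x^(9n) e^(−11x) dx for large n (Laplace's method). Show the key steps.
I(n) ~ (sqrt(2π·9n) / 11) · (9n/(11e))^(9n)

Write the integrand as exp(9n ln x − 11x) and set f(x) = 9n ln x − 11x. Then f'(x) = 9n/x − 11 = 0 at x* = 9n/11, and f''(x*) = −9n/x*^2 = −11^2/(9n). Laplace's method (interior maximum) gives
  I(n) ~ e^(f(x*)) · sqrt(2π / |f''(x*)|)
        = exp(9n ln(9n/11) − 9n) · sqrt(2π · 9n / 11^2)
        = (9n/11)^(9n) e^(−9n) · sqrt(2π·9n) / 11
        = (sqrt(2π·9n) / 11) · (9n/(11e))^(9n).
This matches Γ(9n+1)/11^(9n+1) with Stirling applied to Γ.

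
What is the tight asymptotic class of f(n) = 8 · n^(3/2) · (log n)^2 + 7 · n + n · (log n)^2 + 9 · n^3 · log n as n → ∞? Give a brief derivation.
f(n) ∈ Θ(n^3 · log n)

Compare the terms by growth order. For large n, n^a · (log n)^b dominates n^a' · (log n)^b' iff a > a', or (a = a' and b > b'). Ranking the 4 terms shows the dominant one is 9 · n^3 · log n. Hence f(n) ∈ Θ(n^3 · log n).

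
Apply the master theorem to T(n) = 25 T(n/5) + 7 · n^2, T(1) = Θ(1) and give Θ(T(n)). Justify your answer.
T(n) = Θ(n^2 log n)

log_5 25 = 2, and f(n) = 7 · n^2 = Θ(n^(log_5 25)). This is Case 2 of the master theorem: T(n) = Θ(f(n) · log n) = Θ(n^2 log n).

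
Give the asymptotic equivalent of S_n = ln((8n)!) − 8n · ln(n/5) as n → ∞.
S_n ~ 8n · (ln 40 − 1) + O(ln n)

Stirling: ln((8n)!) = 8n ln(8n) − 8n + O(ln n).
  S_n = 8n ln(8n) − 8n − 8n ln(n/5) + O(ln n)
      = 8n ln(8n) − 8n ln n + 8n ln 5 − 8n + O(ln n)
      = 8n ln 8 + 8n ln 5 − 8n + O(ln n)
      = 8n (ln 40 − 1) + O(ln n).
Numerically ln(40) − 1 ≈ 2.6889.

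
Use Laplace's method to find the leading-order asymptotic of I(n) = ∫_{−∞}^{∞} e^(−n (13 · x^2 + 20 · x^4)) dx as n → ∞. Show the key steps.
I(n) ~ sqrt(π/(13n))

φ(x) = 13 · x^2 + 20 · x^4 has its unique global minimum at x* = 0 (since φ'(x) = 26x + 80x^3 = 0 only at x = 0 for real x with both coefficients positive, and φ → ∞ as |x| → ∞). At x* = 0, φ(0) = 0 and φ''(0) = 26. Laplace's method then gives
  I(n) ~ sqrt(2π / (n · φ''(0))) · e^(−n φ(0)) = sqrt(2π / (26n)) = sqrt(π/(13n)).
The 20 · x^4 term contributes only at subleading order (an O(1/n) relative correction).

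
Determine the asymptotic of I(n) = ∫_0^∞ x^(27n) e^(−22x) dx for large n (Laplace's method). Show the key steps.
I(n) ~ (sqrt(2π·27n) / 22) · (27n/(22e))^(27n)

Write the integrand as exp(27n ln x − 22x) and set f(x) = 27n ln x − 22x. Then f'(x) = 27n/x − 22 = 0 at x* = 27n/22, and f''(x*) = −27n/x*^2 = −22^2/(27n). Laplace's method (interior maximum) gives
  I(n) ~ e^(f(x*)) · sqrt(2π / |f''(x*)|)
        = exp(27n ln(27n/22) − 27n) · sqrt(2π · 27n / 22^2)
        = (27n/22)^(27n) e^(−27n) · sqrt(2π·27n) / 22
        = (sqrt(2π·27n) / 22) · (27n/(22e))^(27n).
This matches Γ(27n+1)/22^(27n+1) with Stirling applied to Γ.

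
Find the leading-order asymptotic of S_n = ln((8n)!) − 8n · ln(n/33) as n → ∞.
S_n ~ 8n · (ln 264 − 1) + O(ln n)

Stirling: ln((8n)!) = 8n ln(8n) − 8n + O(ln n).
  S_n = 8n ln(8n) − 8n − 8n ln(n/33) + O(ln n)
      = 8n ln(8n) − 8n ln n + 8n ln 33 − 8n + O(ln n)
      = 8n ln 8 + 8n ln 33 − 8n + O(ln n)
      = 8n (ln 264 − 1) + O(ln n).
Numerically ln(264) − 1 ≈ 4.5759.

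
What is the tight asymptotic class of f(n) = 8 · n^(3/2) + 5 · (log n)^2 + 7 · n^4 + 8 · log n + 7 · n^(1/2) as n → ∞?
f(n) ∈ Θ(n^4)

Compare the terms by growth order. For large n, n^a · (log n)^b dominates n^a' · (log n)^b' iff a > a', or (a = a' and b > b'). Ranking the 5 terms shows the dominant one is 7 · n^4. Hence f(n) ∈ Θ(n^4).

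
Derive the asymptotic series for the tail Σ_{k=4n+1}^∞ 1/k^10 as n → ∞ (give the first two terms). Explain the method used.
Σ_{k>4n} 1/k^10 = 1/(9 · (4n)^9) − 1/(2 · (4n)^10) + O(1/(4n)^11)

Compare to the integral: ∫_{4n}^∞ x^(−10) dx = [−x^(−9)/9]_{4n}^∞ = 1/((10−1)·(4n)^9). The Euler-Maclaurin correction adds −f(4n)/2 = −1/(2·(4n)^10). Euler-Maclaurin then gives
  Σ_{k>4n} 1/k^10 = ∫_{4n}^∞ dx/x^10 − 1/(2·(4n)^10) + O(1/(4n)^11).
(Equivalently this is ζ(10) − Σ_{k≤4n} 1/k^10.)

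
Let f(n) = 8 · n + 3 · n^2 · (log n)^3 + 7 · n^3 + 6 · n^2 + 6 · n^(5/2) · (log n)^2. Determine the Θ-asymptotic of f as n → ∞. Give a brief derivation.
f(n) ∈ Θ(n^3)

Compare the terms by growth order. For large n, n^a · (log n)^b dominates n^a' · (log n)^b' iff a > a', or (a = a' and b > b'). Ranking the 5 terms shows the dominant one is 7 · n^3. Hence f(n) ∈ Θ(n^3).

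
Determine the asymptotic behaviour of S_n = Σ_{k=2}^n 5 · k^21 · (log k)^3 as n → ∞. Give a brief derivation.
S_n ~ 5 · n^22 · (log n)^3 / 22

By integral comparison, S_n = ∫_1^n 5 · x^21 · (log x)^3 dx + O(n^21 · (log n)^3). For the integral, the leading term of ∫_1^n x^21 (log x)^3 dx is n^22/22 · (log n)^3 (by repeated integration by parts; each step lowers the log-exponent and produces a relatively O(1/log n) correction). Hence S_n ~ 5 · n^22 · (log n)^3 / 22.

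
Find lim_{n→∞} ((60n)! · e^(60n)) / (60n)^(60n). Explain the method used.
lim = ∞

Stirling: (60n)! ~ sqrt(2π·60n) · (60n/e)^(60n). Hence
  (60n)! · e^(60n) / (60n)^(60n) ~ sqrt(2π·60n) = sqrt(2π·60) · sqrt(n) → ∞.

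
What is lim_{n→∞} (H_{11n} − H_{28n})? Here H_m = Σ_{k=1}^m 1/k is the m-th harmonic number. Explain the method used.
lim = ln(11/28)

Euler-Maclaurin gives H_m = ln m + γ + 1/(2m) + O(1/m^2). The γ and O(1/m) terms cancel in the difference:
  H_{11n} − H_{28n} = ln(11n) − ln(28n) + O(1/n) = ln(11/28) + O(1/n).
Hence the limit is ln(11/28).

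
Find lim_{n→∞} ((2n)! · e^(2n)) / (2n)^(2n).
lim = ∞

Stirling: (2n)! ~ sqrt(2π·2n) · (2n/e)^(2n). Hence
  (2n)! · e^(2n) / (2n)^(2n) ~ sqrt(2π·2n) = sqrt(2π·2) · sqrt(n) → ∞.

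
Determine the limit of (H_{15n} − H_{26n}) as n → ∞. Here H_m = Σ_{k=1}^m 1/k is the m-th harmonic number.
lim = ln(15/26)

Euler-Maclaurin gives H_m = ln m + γ + 1/(2m) + O(1/m^2). The γ and O(1/m) terms cancel in the difference:
  H_{15n} − H_{26n} = ln(15n) − ln(26n) + O(1/n) = ln(15/26) + O(1/n).
Hence the limit is ln(15/26).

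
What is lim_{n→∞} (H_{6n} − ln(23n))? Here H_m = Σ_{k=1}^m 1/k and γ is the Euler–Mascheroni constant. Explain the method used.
lim = ln(6/23) + γ

By Euler-Maclaurin, H_m = ln m + γ + O(1/m). So
  H_{6n} − ln(23n) = ln(6n) + γ − ln(23n) + O(1/n)
                       = ln(6/23) + γ + O(1/n).
Hence the limit is ln(6/23) + γ.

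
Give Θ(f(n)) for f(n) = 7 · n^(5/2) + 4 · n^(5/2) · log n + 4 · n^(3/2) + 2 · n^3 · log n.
f(n) ∈ Θ(n^3 · log n)

Compare the terms by growth order. For large n, n^a · (log n)^b dominates n^a' · (log n)^b' iff a > a', or (a = a' and b > b'). Ranking the 4 terms shows the dominant one is 2 · n^3 · log n. Hence f(n) ∈ Θ(n^3 · log n).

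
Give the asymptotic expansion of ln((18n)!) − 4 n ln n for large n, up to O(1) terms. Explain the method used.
ln((18n)!) − 4 n ln n = 14 n ln n + 18(ln 18 − 1) n + (1/2) ln(2π·18n) + O(1/n)

Stirling: ln((18n)!) = 18n ln(18n) − 18n + (1/2) ln(2π·18n) + O(1/n).
Expand 18n ln(18n) = 18n (ln n + ln 18) = 18n ln n + 18n ln 18.
Subtract 4n ln n: leading term is (18 − 4) n ln n = 14 n ln n. The next term is 18n ln 18 − 18n = 18(ln 18 − 1) n. Then the (1/2) ln(2π·18n) correction.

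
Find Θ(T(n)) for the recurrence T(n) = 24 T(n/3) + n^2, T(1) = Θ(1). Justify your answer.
T(n) = Θ(n^(log_3 24))

Master theorem: compare f(n) = n^2 to n^(log_3 24) where log_3 24 ≈ 2.893. Since 2 < log_3 24, we have f(n) = O(n^(log_3 24 − ε)) for some ε > 0 — Case 1. Hence T(n) = Θ(n^(log_3 24)).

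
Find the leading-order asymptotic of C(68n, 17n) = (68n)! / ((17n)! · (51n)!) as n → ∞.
C(68n, 17n) ~ (256/27)^(17n) · sqrt(2/(3π·17n))

Write N = 17n. Apply Stirling to each factorial:
  (4N)! ~ sqrt(2π·4N) · (4N/e)^(4N),
  N! ~ sqrt(2π N) · (N/e)^N,
  (3N)! ~ sqrt(2π·3N) · (3N/e)^(3N).
The exponential factors combine to (4N)^(4N) / (N^N · (3N)^(3N)) = 4^(4N)/3^(3N) = (4^4/3^3)^N = (256/27)^N.
The square-root prefactors combine to sqrt(2π·4N) / (sqrt(2π N)·sqrt(2π·3N)) = sqrt(4 / (2π·3·N)) = sqrt(2/(3π·17n)).
Substituting N = 17n: C(68n, 17n) ~ (256/27)^(17n) · sqrt(2/(3π·17n)).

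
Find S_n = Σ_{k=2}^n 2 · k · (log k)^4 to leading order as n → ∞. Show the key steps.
S_n ~ n^2 · (log n)^4

By integral comparison, S_n = ∫_1^n 2 · x · (log x)^4 dx + O(n · (log n)^4). For the integral, the leading term of ∫_1^n x^1 (log x)^4 dx is n^2/2 · (log n)^4 (by repeated integration by parts; each step lowers the log-exponent and produces a relatively O(1/log n) correction). Hence S_n ~ n^2 · (log n)^4.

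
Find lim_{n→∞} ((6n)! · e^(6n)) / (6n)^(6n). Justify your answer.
lim = ∞

Stirling: (6n)! ~ sqrt(2π·6n) · (6n/e)^(6n). Hence
  (6n)! · e^(6n) / (6n)^(6n) ~ sqrt(2π·6n) = sqrt(2π·6) · sqrt(n) → ∞.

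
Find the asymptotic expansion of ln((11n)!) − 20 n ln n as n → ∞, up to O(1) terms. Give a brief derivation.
ln((11n)!) − 20 n ln n = −9 n ln n + 11(ln 11 − 1) n + (1/2) ln(2π·11n) + O(1/n)

Stirling: ln((11n)!) = 11n ln(11n) − 11n + (1/2) ln(2π·11n) + O(1/n).
Expand 11n ln(11n) = 11n (ln n + ln 11) = 11n ln n + 11n ln 11.
Subtract 20n ln n: leading term is (11 − 20) n ln n = −9 n ln n. The next term is 11n ln 11 − 11n = 11(ln 11 − 1) n. Then the (1/2) ln(2π·11n) correction.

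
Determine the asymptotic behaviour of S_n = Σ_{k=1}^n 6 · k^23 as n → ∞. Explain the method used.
S_n ~ n^24 / 4

By integral comparison (Euler-Maclaurin), Σ_{k=1}^n 6 · k^23 = 6 · ∫_0^n x^23 dx + O(n^23) = 6 · n^24/24 = n^24 / 4 + O(n^23). (Equivalently, Faulhaber's formula gives the same leading term.)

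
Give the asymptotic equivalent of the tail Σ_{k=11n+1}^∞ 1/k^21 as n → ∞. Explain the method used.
Σ_{k>11n} 1/k^21 ~ 1/(20 · (11n)^20)

Compare to the integral: ∫_{11n}^∞ x^(−21) dx = [−x^(−20)/20]_{11n}^∞ = 1/((21−1)·(11n)^20). Euler-Maclaurin then gives
  Σ_{k>11n} 1/k^21 = ∫_{11n}^∞ dx/x^21 − 1/(2·(11n)^21) + O(1/(11n)^22).
(Equivalently this is ζ(21) − Σ_{k≤11n} 1/k^21.)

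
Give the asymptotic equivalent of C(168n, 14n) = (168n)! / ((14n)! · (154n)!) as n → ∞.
C(168n, 14n) ~ (8916100448256/285311670611)^(14n) · sqrt(6/(11π·14n))

Write N = 14n. Apply Stirling to each factorial:
  (12N)! ~ sqrt(2π·12N) · (12N/e)^(12N),
  N! ~ sqrt(2π N) · (N/e)^N,
  (11N)! ~ sqrt(2π·11N) · (11N/e)^(11N).
The exponential factors combine to (12N)^(12N) / (N^N · (11N)^(11N)) = 12^(12N)/11^(11N) = (12^12/11^11)^N = (8916100448256/285311670611)^N.
The square-root prefactors combine to sqrt(2π·12N) / (sqrt(2π N)·sqrt(2π·11N)) = sqrt(12 / (2π·11·N)) = sqrt(6/(11π·14n)).
Substituting N = 14n: C(168n, 14n) ~ (8916100448256/285311670611)^(14n) · sqrt(6/(11π·14n)).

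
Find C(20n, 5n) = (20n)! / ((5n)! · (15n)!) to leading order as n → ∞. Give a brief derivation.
C(20n, 5n) ~ (256/27)^(5n) · sqrt(2/(3π·5n))

Write N = 5n. Apply Stirling to each factorial:
  (4N)! ~ sqrt(2π·4N) · (4N/e)^(4N),
  N! ~ sqrt(2π N) · (N/e)^N,
  (3N)! ~ sqrt(2π·3N) · (3N/e)^(3N).
The exponential factors combine to (4N)^(4N) / (N^N · (3N)^(3N)) = 4^(4N)/3^(3N) = (4^4/3^3)^N = (256/27)^N.
The square-root prefactors combine to sqrt(2π·4N) / (sqrt(2π N)·sqrt(2π·3N)) = sqrt(4 / (2π·3·N)) = sqrt(2/(3π·5n)).
Substituting N = 5n: C(20n, 5n) ~ (256/27)^(5n) · sqrt(2/(3π·5n)).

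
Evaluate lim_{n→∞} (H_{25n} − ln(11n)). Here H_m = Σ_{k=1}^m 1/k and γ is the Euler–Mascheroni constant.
lim = ln(25/11) + γ

By Euler-Maclaurin, H_m = ln m + γ + O(1/m). So
  H_{25n} − ln(11n) = ln(25n) + γ − ln(11n) + O(1/n)
                       = ln(25/11) + γ + O(1/n).
Hence the limit is ln(25/11) + γ.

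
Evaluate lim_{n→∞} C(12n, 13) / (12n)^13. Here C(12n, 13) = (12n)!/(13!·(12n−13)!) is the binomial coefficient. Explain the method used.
lim = 1/13! = 1/6227020800

With N = 12n → ∞: C(N, 13) / N^13 = [N(N−1)…(N−12)] / (13! · N^13) = (1/13!) · 1 · (1 − 1/(12n)) · … · (1 − 12/(12n)). Each factor → 1 as N → ∞, so the limit is 1/13! = 1/6227020800.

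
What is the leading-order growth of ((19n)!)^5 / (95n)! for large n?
((19n)!)^5/(95n)! ~ ((2π·19n)^(4/2) / sqrt(5)) · 5^(−5·19n)  →  0

Write N = 19n. Stirling: N! ~ sqrt(2π N)(N/e)^N and (5N)! ~ sqrt(2π·5N)·(5N/e)^(5N).
  (N!)^5/(5N)! ~ (2π N)^(5/2) (N/e)^(5N) / [sqrt(2π·5N) (5N/e)^(5N)]
     = (2π N)^(5/2) / sqrt(2π·5N) · (N/(5N))^(5N)
     = (2π N)^((5−1)/2) / sqrt(5) · 5^(−5N).
Since 5^5 > 1, the factor 5^(−5N) decays exponentially, so the ratio → 0. Substituting N = 19n gives the stated form.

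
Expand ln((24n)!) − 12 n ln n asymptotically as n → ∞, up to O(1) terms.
ln((24n)!) − 12 n ln n = 12 n ln n + 24(ln 24 − 1) n + (1/2) ln(2π·24n) + O(1/n)

Stirling: ln((24n)!) = 24n ln(24n) − 24n + (1/2) ln(2π·24n) + O(1/n).
Expand 24n ln(24n) = 24n (ln n + ln 24) = 24n ln n + 24n ln 24.
Subtract 12n ln n: leading term is (24 − 12) n ln n = 12 n ln n. The next term is 24n ln 24 − 24n = 24(ln 24 − 1) n. Then the (1/2) ln(2π·24n) correction.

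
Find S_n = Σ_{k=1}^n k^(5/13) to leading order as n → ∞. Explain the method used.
S_n ~ (13/18) · n^(18/13)

Integral comparison: Σ_{k=1}^n k^(5/13) = ∫_0^n x^(5/13) dx + O(n^(5/13)). The integral is n^(1 + 5/13) / (1 + 5/13) = n^((5+13)/13) / ((5+13)/13) = (13/18) · n^(18/13).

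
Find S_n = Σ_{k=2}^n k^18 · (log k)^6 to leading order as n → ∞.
S_n ~ n^19 · (log n)^6 / 19

By integral comparison, S_n = ∫_1^n x^18 · (log x)^6 dx + O(n^18 · (log n)^6). For the integral, the leading term of ∫_1^n x^18 (log x)^6 dx is n^19/19 · (log n)^6 (by repeated integration by parts; each step lowers the log-exponent and produces a relatively O(1/log n) correction). Hence S_n ~ n^19 · (log n)^6 / 19.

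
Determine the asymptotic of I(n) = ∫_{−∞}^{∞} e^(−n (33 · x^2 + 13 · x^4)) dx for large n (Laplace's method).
I(n) ~ sqrt(π/(33n))

φ(x) = 33 · x^2 + 13 · x^4 has its unique global minimum at x* = 0 (since φ'(x) = 66x + 52x^3 = 0 only at x = 0 for real x with both coefficients positive, and φ → ∞ as |x| → ∞). At x* = 0, φ(0) = 0 and φ''(0) = 66. Laplace's method then gives
  I(n) ~ sqrt(2π / (n · φ''(0))) · e^(−n φ(0)) = sqrt(2π / (66n)) = sqrt(π/(33n)).
The 13 · x^4 term contributes only at subleading order (an O(1/n) relative correction).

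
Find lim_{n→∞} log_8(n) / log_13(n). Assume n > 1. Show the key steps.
lim = ln(13) / ln(8) = log_8(13)

Change of base: log_8(n) = ln n / ln 8 and log_13(n) = ln n / ln 13. The ratio is (ln n / ln 8) · (ln 13 / ln n) = ln 13 / ln 8, a constant independent of n. So the limit is ln 13 / ln 8 = log_8(13).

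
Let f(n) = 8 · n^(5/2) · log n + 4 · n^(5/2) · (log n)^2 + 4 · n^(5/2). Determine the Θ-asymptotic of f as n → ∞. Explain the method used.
f(n) ∈ Θ(n^(5/2) · (log n)^2)

Compare the terms by growth order. For large n, n^a · (log n)^b dominates n^a' · (log n)^b' iff a > a', or (a = a' and b > b'). Ranking the 3 terms shows the dominant one is 4 · n^(5/2) · (log n)^2. Hence f(n) ∈ Θ(n^(5/2) · (log n)^2).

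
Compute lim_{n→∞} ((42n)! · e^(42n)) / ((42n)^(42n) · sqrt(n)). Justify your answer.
lim = sqrt(2π·42)

Stirling: (42n)! ~ sqrt(2π·42n) · (42n/e)^(42n). Hence
  (42n)! · e^(42n) / (42n)^(42n) ~ sqrt(2π·42n).
Dividing by sqrt(n): sqrt(2π·42n) / sqrt(n) = sqrt(2π·42) · n^((1−1)/2), so the limit is sqrt(2π·42).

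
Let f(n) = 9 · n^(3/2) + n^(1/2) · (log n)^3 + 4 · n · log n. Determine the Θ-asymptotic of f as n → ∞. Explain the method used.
f(n) ∈ Θ(n^(3/2))

Compare the terms by growth order. For large n, n^a · (log n)^b dominates n^a' · (log n)^b' iff a > a', or (a = a' and b > b'). Ranking the 3 terms shows the dominant one is 9 · n^(3/2). Hence f(n) ∈ Θ(n^(3/2)).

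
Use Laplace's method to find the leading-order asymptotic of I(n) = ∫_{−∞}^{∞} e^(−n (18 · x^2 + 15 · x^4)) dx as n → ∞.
I(n) ~ sqrt(π/(18n))

φ(x) = 18 · x^2 + 15 · x^4 has its unique global minimum at x* = 0 (since φ'(x) = 36x + 60x^3 = 0 only at x = 0 for real x with both coefficients positive, and φ → ∞ as |x| → ∞). At x* = 0, φ(0) = 0 and φ''(0) = 36. Laplace's method then gives
  I(n) ~ sqrt(2π / (n · φ''(0))) · e^(−n φ(0)) = sqrt(2π / (36n)) = sqrt(π/(18n)).
The 15 · x^4 term contributes only at subleading order (an O(1/n) relative correction).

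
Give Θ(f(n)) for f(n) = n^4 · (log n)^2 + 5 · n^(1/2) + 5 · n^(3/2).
f(n) ∈ Θ(n^4 · (log n)^2)

Compare the terms by growth order. For large n, n^a · (log n)^b dominates n^a' · (log n)^b' iff a > a', or (a = a' and b > b'). Ranking the 3 terms shows the dominant one is n^4 · (log n)^2. Hence f(n) ∈ Θ(n^4 · (log n)^2).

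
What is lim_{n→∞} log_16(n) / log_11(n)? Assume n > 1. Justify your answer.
lim = ln(11) / ln(16) = log_16(11)

Change of base: log_16(n) = ln n / ln 16 and log_11(n) = ln n / ln 11. The ratio is (ln n / ln 16) · (ln 11 / ln n) = ln 11 / ln 16, a constant independent of n. So the limit is ln 11 / ln 16 = log_16(11).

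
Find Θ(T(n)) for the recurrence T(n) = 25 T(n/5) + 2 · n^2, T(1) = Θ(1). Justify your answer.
T(n) = Θ(n^2 log n)

log_5 25 = 2, and f(n) = 2 · n^2 = Θ(n^(log_5 25)). This is Case 2 of the master theorem: T(n) = Θ(f(n) · log n) = Θ(n^2 log n).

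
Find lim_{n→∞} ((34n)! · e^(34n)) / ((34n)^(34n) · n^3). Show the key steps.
lim = 0

Stirling: (34n)! ~ sqrt(2π·34n) · (34n/e)^(34n). Hence
  (34n)! · e^(34n) / (34n)^(34n) ~ sqrt(2π·34n).
Dividing by n^3: sqrt(2π·34n) / n^3 = sqrt(2π·34) · n^((1−6)/2), so the expression behaves like sqrt(2π·34) · n^((1−6)/2) → 0.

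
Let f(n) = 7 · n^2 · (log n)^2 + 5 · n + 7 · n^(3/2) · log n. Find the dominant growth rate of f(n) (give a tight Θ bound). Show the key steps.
f(n) ∈ Θ(n^2 · (log n)^2)

Compare the terms by growth order. For large n, n^a · (log n)^b dominates n^a' · (log n)^b' iff a > a', or (a = a' and b > b'). Ranking the 3 terms shows the dominant one is 7 · n^2 · (log n)^2. Hence f(n) ∈ Θ(n^2 · (log n)^2).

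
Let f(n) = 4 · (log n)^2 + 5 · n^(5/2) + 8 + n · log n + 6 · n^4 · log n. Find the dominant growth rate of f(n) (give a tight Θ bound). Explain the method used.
f(n) ∈ Θ(n^4 · log n)

Compare the terms by growth order. For large n, n^a · (log n)^b dominates n^a' · (log n)^b' iff a > a', or (a = a' and b > b'). Ranking the 5 terms shows the dominant one is 6 · n^4 · log n. Hence f(n) ∈ Θ(n^4 · log n).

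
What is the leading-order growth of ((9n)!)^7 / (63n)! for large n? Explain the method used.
((9n)!)^7/(63n)! ~ ((2π·9n)^(6/2) / sqrt(7)) · 7^(−7·9n)  →  0

Write N = 9n. Stirling: N! ~ sqrt(2π N)(N/e)^N and (7N)! ~ sqrt(2π·7N)·(7N/e)^(7N).
  (N!)^7/(7N)! ~ (2π N)^(7/2) (N/e)^(7N) / [sqrt(2π·7N) (7N/e)^(7N)]
     = (2π N)^(7/2) / sqrt(2π·7N) · (N/(7N))^(7N)
     = (2π N)^((7−1)/2) / sqrt(7) · 7^(−7N).
Since 7^7 > 1, the factor 7^(−7N) decays exponentially, so the ratio → 0. Substituting N = 9n gives the stated form.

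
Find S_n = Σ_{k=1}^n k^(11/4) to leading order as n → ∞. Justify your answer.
S_n ~ (4/15) · n^(15/4)

Integral comparison: Σ_{k=1}^n k^(11/4) = ∫_0^n x^(11/4) dx + O(n^(11/4)). The integral is n^(1 + 11/4) / (1 + 11/4) = n^((11+4)/4) / ((11+4)/4) = (4/15) · n^(15/4).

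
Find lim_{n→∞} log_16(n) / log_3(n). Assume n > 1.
lim = ln(3) / ln(16) = log_16(3)

Change of base: log_16(n) = ln n / ln 16 and log_3(n) = ln n / ln 3. The ratio is (ln n / ln 16) · (ln 3 / ln n) = ln 3 / ln 16, a constant independent of n. So the limit is ln 3 / ln 16 = log_16(3).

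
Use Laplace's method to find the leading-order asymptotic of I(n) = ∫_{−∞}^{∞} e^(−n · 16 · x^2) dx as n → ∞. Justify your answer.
I(n) = sqrt(π/(16n))

Here φ(x) = 16 · x^2 has its unique minimum at x* = 0 with φ(x*) = 0 and φ''(x*) = 32. Laplace's method gives
  I(n) ~ e^(−n φ(x*)) · sqrt(2π / (n · φ''(x*))) = sqrt(2π / (32n)) = sqrt(π/(16n)).
This is exact: substituting u = (x − 0)·sqrt(16n) gives I(n) = (1/sqrt(16n)) ∫_{−∞}^{∞} e^(−u^2) du = sqrt(π/(16n)).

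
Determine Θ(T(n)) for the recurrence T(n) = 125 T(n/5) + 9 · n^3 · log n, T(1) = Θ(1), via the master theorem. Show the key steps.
T(n) = Θ(n^3 · (log n)^2)

Here log_5 125 = 3 and f(n) = 9 · n^3 · log n = Θ(n^(log_5 125) · (log n)^1). This is the extended Case 2 of the master theorem (f matches the critical exponent up to log factors), giving T(n) = Θ(n^(log_5 125) · (log n)^(1+1)) = Θ(n^3 · (log n)^2).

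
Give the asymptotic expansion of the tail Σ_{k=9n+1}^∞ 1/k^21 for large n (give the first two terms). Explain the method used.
Σ_{k>9n} 1/k^21 = 1/(20 · (9n)^20) − 1/(2 · (9n)^21) + O(1/(9n)^22)

Compare to the integral: ∫_{9n}^∞ x^(−21) dx = [−x^(−20)/20]_{9n}^∞ = 1/((21−1)·(9n)^20). The Euler-Maclaurin correction adds −f(9n)/2 = −1/(2·(9n)^21). Euler-Maclaurin then gives
  Σ_{k>9n} 1/k^21 = ∫_{9n}^∞ dx/x^21 − 1/(2·(9n)^21) + O(1/(9n)^22).
(Equivalently this is ζ(21) − Σ_{k≤9n} 1/k^21.)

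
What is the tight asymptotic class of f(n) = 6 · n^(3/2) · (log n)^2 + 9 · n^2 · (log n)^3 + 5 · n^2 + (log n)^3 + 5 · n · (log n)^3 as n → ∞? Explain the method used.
f(n) ∈ Θ(n^2 · (log n)^3)

Compare the terms by growth order. For large n, n^a · (log n)^b dominates n^a' · (log n)^b' iff a > a', or (a = a' and b > b'). Ranking the 5 terms shows the dominant one is 9 · n^2 · (log n)^3. Hence f(n) ∈ Θ(n^2 · (log n)^3).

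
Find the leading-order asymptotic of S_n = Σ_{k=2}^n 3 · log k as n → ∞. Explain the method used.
S_n ~ 3 · (n log n − n)

By integral comparison, S_n = ∫_1^n 3 · log x dx + O(log n). For the integral, ∫ log x dx = n log n − n. Hence S_n ~ 3 · (n log n − n).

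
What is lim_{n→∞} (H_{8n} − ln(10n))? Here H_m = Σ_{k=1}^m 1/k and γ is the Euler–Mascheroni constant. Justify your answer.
lim = ln(4/5) + γ

By Euler-Maclaurin, H_m = ln m + γ + O(1/m). So
  H_{8n} − ln(10n) = ln(8n) + γ − ln(10n) + O(1/n)
                       = ln(8/10) + γ + O(1/n).
Hence the limit is ln(8/10) + γ (= ln(4/5)).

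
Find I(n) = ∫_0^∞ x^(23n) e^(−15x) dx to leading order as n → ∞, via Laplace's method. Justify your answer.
I(n) ~ (sqrt(2π·23n) / 15) · (23n/(15e))^(23n)

Write the integrand as exp(23n ln x − 15x) and set f(x) = 23n ln x − 15x. Then f'(x) = 23n/x − 15 = 0 at x* = 23n/15, and f''(x*) = −23n/x*^2 = −15^2/(23n). Laplace's method (interior maximum) gives
  I(n) ~ e^(f(x*)) · sqrt(2π / |f''(x*)|)
        = exp(23n ln(23n/15) − 23n) · sqrt(2π · 23n / 15^2)
        = (23n/15)^(23n) e^(−23n) · sqrt(2π·23n) / 15
        = (sqrt(2π·23n) / 15) · (23n/(15e))^(23n).
This matches Γ(23n+1)/15^(23n+1) with Stirling applied to Γ.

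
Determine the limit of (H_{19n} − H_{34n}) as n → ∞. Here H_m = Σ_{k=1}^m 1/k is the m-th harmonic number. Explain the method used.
lim = ln(19/34)

Euler-Maclaurin gives H_m = ln m + γ + 1/(2m) + O(1/m^2). The γ and O(1/m) terms cancel in the difference:
  H_{19n} − H_{34n} = ln(19n) − ln(34n) + O(1/n) = ln(19/34) + O(1/n).
Hence the limit is ln(19/34).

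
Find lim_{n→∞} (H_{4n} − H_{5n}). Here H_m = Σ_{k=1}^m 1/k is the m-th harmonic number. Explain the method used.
lim = ln(4/5)

Euler-Maclaurin gives H_m = ln m + γ + 1/(2m) + O(1/m^2). The γ and O(1/m) terms cancel in the difference:
  H_{4n} − H_{5n} = ln(4n) − ln(5n) + O(1/n) = ln(4/5) + O(1/n).
Hence the limit is ln(4/5).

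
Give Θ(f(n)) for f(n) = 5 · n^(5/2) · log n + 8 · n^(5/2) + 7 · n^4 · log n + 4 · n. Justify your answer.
f(n) ∈ Θ(n^4 · log n)

Compare the terms by growth order. For large n, n^a · (log n)^b dominates n^a' · (log n)^b' iff a > a', or (a = a' and b > b'). Ranking the 4 terms shows the dominant one is 7 · n^4 · log n. Hence f(n) ∈ Θ(n^4 · log n).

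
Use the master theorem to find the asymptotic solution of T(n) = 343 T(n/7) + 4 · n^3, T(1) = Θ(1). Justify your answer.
T(n) = Θ(n^3 log n)

log_7 343 = 3, and f(n) = 4 · n^3 = Θ(n^(log_7 343)). This is Case 2 of the master theorem: T(n) = Θ(f(n) · log n) = Θ(n^3 log n).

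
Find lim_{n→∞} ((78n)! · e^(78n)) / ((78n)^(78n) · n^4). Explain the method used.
lim = 0

Stirling: (78n)! ~ sqrt(2π·78n) · (78n/e)^(78n). Hence
  (78n)! · e^(78n) / (78n)^(78n) ~ sqrt(2π·78n).
Dividing by n^4: sqrt(2π·78n) / n^4 = sqrt(2π·78) · n^((1−8)/2), so the expression behaves like sqrt(2π·78) · n^((1−8)/2) → 0.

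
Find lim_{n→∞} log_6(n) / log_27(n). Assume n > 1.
lim = ln(27) / ln(6) = log_6(27)

Change of base: log_6(n) = ln n / ln 6 and log_27(n) = ln n / ln 27. The ratio is (ln n / ln 6) · (ln 27 / ln n) = ln 27 / ln 6, a constant independent of n. So the limit is ln 27 / ln 6 = log_6(27).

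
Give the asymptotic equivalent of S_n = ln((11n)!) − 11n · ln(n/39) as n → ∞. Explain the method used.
S_n ~ 11n · (ln 429 − 1) + O(ln n)

Stirling: ln((11n)!) = 11n ln(11n) − 11n + O(ln n).
  S_n = 11n ln(11n) − 11n − 11n ln(n/39) + O(ln n)
      = 11n ln(11n) − 11n ln n + 11n ln 39 − 11n + O(ln n)
      = 11n ln 11 + 11n ln 39 − 11n + O(ln n)
      = 11n (ln 429 − 1) + O(ln n).
Numerically ln(429) − 1 ≈ 5.0615.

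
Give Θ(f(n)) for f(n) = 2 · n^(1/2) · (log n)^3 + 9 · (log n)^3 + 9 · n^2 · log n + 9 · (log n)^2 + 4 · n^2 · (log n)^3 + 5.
f(n) ∈ Θ(n^2 · (log n)^3)

Compare the terms by growth order. For large n, n^a · (log n)^b dominates n^a' · (log n)^b' iff a > a', or (a = a' and b > b'). Ranking the 6 terms shows the dominant one is 4 · n^2 · (log n)^3. Hence f(n) ∈ Θ(n^2 · (log n)^3).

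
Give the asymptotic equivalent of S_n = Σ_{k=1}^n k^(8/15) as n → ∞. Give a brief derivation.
S_n ~ (15/23) · n^(23/15)

Integral comparison: Σ_{k=1}^n k^(8/15) = ∫_0^n x^(8/15) dx + O(n^(8/15)). The integral is n^(1 + 8/15) / (1 + 8/15) = n^((8+15)/15) / ((8+15)/15) = (15/23) · n^(23/15).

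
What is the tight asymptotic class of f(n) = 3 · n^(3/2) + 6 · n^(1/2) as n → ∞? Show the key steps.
f(n) ∈ Θ(n^(3/2))

Compare the terms by growth order. For large n, n^a · (log n)^b dominates n^a' · (log n)^b' iff a > a', or (a = a' and b > b'). Ranking the 2 terms shows the dominant one is 3 · n^(3/2). Hence f(n) ∈ Θ(n^(3/2)).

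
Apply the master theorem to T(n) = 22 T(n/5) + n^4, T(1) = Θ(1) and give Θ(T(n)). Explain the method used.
T(n) = Θ(n^4)

log_5 22 ≈ 1.921. f(n) = n^4 dominates n^(log_5 22) since 4 > 1.921, and the regularity condition a·f(n/b) = 22·(n/5)^4 = (22/625)·n^4 ≤ c·f(n) holds with c = 22/625 ≈ 0.0352 < 1. So this is Case 3: T(n) = Θ(f(n)) = Θ(n^4).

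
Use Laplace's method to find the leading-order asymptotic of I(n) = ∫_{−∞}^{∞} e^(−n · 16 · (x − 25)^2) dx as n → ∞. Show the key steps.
I(n) = sqrt(π/(16n))

Here φ(x) = 16 · (x − 25)^2 has its unique minimum at x* = 25 with φ(x*) = 0 and φ''(x*) = 32. Laplace's method gives
  I(n) ~ e^(−n φ(x*)) · sqrt(2π / (n · φ''(x*))) = sqrt(2π / (32n)) = sqrt(π/(16n)).
This is exact: substituting u = (x − 25)·sqrt(16n) gives I(n) = (1/sqrt(16n)) ∫_{−∞}^{∞} e^(−u^2) du = sqrt(π/(16n)).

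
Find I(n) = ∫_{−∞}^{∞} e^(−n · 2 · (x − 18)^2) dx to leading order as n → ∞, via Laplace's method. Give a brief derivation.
I(n) = sqrt(π/(2n))

Here φ(x) = 2 · (x − 18)^2 has its unique minimum at x* = 18 with φ(x*) = 0 and φ''(x*) = 4. Laplace's method gives
  I(n) ~ e^(−n φ(x*)) · sqrt(2π / (n · φ''(x*))) = sqrt(2π / (4n)) = sqrt(π/(2n)).
This is exact: substituting u = (x − 18)·sqrt(2n) gives I(n) = (1/sqrt(2n)) ∫_{−∞}^{∞} e^(−u^2) du = sqrt(π/(2n)).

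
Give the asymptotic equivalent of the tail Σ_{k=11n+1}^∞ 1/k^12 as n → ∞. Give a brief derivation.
Σ_{k>11n} 1/k^12 ~ 1/(11 · (11n)^11)

Compare to the integral: ∫_{11n}^∞ x^(−12) dx = [−x^(−11)/11]_{11n}^∞ = 1/((12−1)·(11n)^11). Euler-Maclaurin then gives
  Σ_{k>11n} 1/k^12 = ∫_{11n}^∞ dx/x^12 − 1/(2·(11n)^12) + O(1/(11n)^13).
(Equivalently this is ζ(12) − Σ_{k≤11n} 1/k^12.)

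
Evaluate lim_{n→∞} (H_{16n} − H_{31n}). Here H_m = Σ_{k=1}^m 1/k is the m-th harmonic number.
lim = ln(16/31)

Euler-Maclaurin gives H_m = ln m + γ + 1/(2m) + O(1/m^2). The γ and O(1/m) terms cancel in the difference:
  H_{16n} − H_{31n} = ln(16n) − ln(31n) + O(1/n) = ln(16/31) + O(1/n).
Hence the limit is ln(16/31).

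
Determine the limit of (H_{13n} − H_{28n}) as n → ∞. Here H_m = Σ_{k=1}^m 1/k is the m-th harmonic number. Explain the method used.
lim = ln(13/28)

Euler-Maclaurin gives H_m = ln m + γ + 1/(2m) + O(1/m^2). The γ and O(1/m) terms cancel in the difference:
  H_{13n} − H_{28n} = ln(13n) − ln(28n) + O(1/n) = ln(13/28) + O(1/n).
Hence the limit is ln(13/28).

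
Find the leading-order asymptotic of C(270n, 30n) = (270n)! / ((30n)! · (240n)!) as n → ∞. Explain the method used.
C(270n, 30n) ~ (387420489/16777216)^(30n) · sqrt(9/(16π·30n))

Write N = 30n. Apply Stirling to each factorial:
  (9N)! ~ sqrt(2π·9N) · (9N/e)^(9N),
  N! ~ sqrt(2π N) · (N/e)^N,
  (8N)! ~ sqrt(2π·8N) · (8N/e)^(8N).
The exponential factors combine to (9N)^(9N) / (N^N · (8N)^(8N)) = 9^(9N)/8^(8N) = (9^9/8^8)^N = (387420489/16777216)^N.
The square-root prefactors combine to sqrt(2π·9N) / (sqrt(2π N)·sqrt(2π·8N)) = sqrt(9 / (2π·8·N)) = sqrt(9/(16π·30n)).
Substituting N = 30n: C(270n, 30n) ~ (387420489/16777216)^(30n) · sqrt(9/(16π·30n)).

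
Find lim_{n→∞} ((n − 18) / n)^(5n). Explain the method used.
lim = e^(−90)

Rewrite as (1 − 18/n)^(5n). By the standard limit (1 + x/n)^n → e^x, we have (1 − 18/n)^n → e^(−18), and raising to the 5th power gives e^(−90).
More precisely, ln[(1 − 18/n)^(5n)] = 5n · ln(1 − 18/n) = 5n · (-18/n + O(1/n^2)) = -90 + O(1/n) → -90.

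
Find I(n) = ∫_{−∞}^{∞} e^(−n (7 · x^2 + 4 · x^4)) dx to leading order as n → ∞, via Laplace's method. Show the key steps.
I(n) ~ sqrt(π/(7n))

φ(x) = 7 · x^2 + 4 · x^4 has its unique global minimum at x* = 0 (since φ'(x) = 14x + 16x^3 = 0 only at x = 0 for real x with both coefficients positive, and φ → ∞ as |x| → ∞). At x* = 0, φ(0) = 0 and φ''(0) = 14. Laplace's method then gives
  I(n) ~ sqrt(2π / (n · φ''(0))) · e^(−n φ(0)) = sqrt(2π / (14n)) = sqrt(π/(7n)).
The 4 · x^4 term contributes only at subleading order (an O(1/n) relative correction).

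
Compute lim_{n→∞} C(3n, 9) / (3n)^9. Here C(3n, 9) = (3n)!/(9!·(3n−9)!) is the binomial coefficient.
lim = 1/9! = 1/362880

With N = 3n → ∞: C(N, 9) / N^9 = [N(N−1)…(N−8)] / (9! · N^9) = (1/9!) · 1 · (1 − 1/(3n)) · … · (1 − 8/(3n)). Each factor → 1 as N → ∞, so the limit is 1/9! = 1/362880.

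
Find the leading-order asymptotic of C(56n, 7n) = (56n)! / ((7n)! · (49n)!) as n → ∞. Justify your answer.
C(56n, 7n) ~ (16777216/823543)^(7n) · sqrt(4/(7π·7n))

Write N = 7n. Apply Stirling to each factorial:
  (8N)! ~ sqrt(2π·8N) · (8N/e)^(8N),
  N! ~ sqrt(2π N) · (N/e)^N,
  (7N)! ~ sqrt(2π·7N) · (7N/e)^(7N).
The exponential factors combine to (8N)^(8N) / (N^N · (7N)^(7N)) = 8^(8N)/7^(7N) = (8^8/7^7)^N = (16777216/823543)^N.
The square-root prefactors combine to sqrt(2π·8N) / (sqrt(2π N)·sqrt(2π·7N)) = sqrt(8 / (2π·7·N)) = sqrt(4/(7π·7n)).
Substituting N = 7n: C(56n, 7n) ~ (16777216/823543)^(7n) · sqrt(4/(7π·7n)).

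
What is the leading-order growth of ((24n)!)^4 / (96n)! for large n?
((24n)!)^4/(96n)! ~ ((2π·24n)^(3/2) / 2) · 4^(−4·24n)  →  0

Write N = 24n. Stirling: N! ~ sqrt(2π N)(N/e)^N and (4N)! ~ sqrt(2π·4N)·(4N/e)^(4N).
  (N!)^4/(4N)! ~ (2π N)^(4/2) (N/e)^(4N) / [sqrt(2π·4N) (4N/e)^(4N)]
     = (2π N)^(4/2) / sqrt(2π·4N) · (N/(4N))^(4N)
     = (2π N)^((4−1)/2) / 2 · 4^(−4N).
Since 4^4 > 1, the factor 4^(−4N) decays exponentially, so the ratio → 0. Substituting N = 24n gives the stated form.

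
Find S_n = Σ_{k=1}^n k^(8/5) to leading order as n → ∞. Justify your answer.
S_n ~ (5/13) · n^(13/5)

Integral comparison: Σ_{k=1}^n k^(8/5) = ∫_0^n x^(8/5) dx + O(n^(8/5)). The integral is n^(1 + 8/5) / (1 + 8/5) = n^((8+5)/5) / ((8+5)/5) = (5/13) · n^(13/5).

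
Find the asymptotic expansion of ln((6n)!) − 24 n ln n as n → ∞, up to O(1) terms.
ln((6n)!) − 24 n ln n = −18 n ln n + 6(ln 6 − 1) n + (1/2) ln(2π·6n) + O(1/n)

Stirling: ln((6n)!) = 6n ln(6n) − 6n + (1/2) ln(2π·6n) + O(1/n).
Expand 6n ln(6n) = 6n (ln n + ln 6) = 6n ln n + 6n ln 6.
Subtract 24n ln n: leading term is (6 − 24) n ln n = −18 n ln n. The next term is 6n ln 6 − 6n = 6(ln 6 − 1) n. Then the (1/2) ln(2π·6n) correction.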